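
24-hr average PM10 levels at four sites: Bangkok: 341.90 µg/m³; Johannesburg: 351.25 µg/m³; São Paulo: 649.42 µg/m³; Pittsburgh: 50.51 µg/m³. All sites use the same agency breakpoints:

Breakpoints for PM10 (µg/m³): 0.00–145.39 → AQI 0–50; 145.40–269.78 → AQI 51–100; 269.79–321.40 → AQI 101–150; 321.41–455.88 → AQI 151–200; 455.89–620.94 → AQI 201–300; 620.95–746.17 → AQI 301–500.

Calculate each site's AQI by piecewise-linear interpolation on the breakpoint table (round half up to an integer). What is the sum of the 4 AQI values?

683

Bangkok: 341.90 lies in 321.41–455.88, so I_lo=151, I_hi=200, C_lo=321.41, C_hi=455.88.
(200−151)/(455.88−321.41) × (341.90−321.41) + 151 = 49/134.47 × 20.49 + 151 ≈ 158.47 → 158.
Johannesburg: row 321.41–455.88 (AQI 151–200). (200−151)·(351.25−321.41)/(455.88−321.41) + 151 = 49·29.84/134.47 + 151 ≈ 161.87 → 162.
São Paulo: 649.42 ∈ [620.95, 746.17] ↔ index [301, 500].
301 + (649.42−620.95)·(500−301)/(746.17−620.95) = 301 + 28.47·199/125.22 ≈ 346.24, so AQI = 346.
Pittsburgh: row 0.00–145.39 (AQI 0–50). (50−0)·(50.51−0.00)/(145.39−0.00) + 0 = 50·50.51/145.39 + 0 ≈ 17.37 → 17.
AQIs: Bangkok=158, Johannesburg=162, São Paulo=346, Pittsburgh=17. Sum = 158 + 162 + 346 + 17 = 683.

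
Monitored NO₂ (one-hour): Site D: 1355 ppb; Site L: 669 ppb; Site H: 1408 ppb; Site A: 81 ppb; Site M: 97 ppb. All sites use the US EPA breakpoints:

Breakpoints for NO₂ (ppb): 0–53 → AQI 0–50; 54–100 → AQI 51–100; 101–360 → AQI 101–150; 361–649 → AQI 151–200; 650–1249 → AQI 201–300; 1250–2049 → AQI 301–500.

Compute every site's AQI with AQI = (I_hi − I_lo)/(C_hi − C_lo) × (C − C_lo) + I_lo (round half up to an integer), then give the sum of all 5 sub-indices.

1048

Site D: 1355 lies in 1250–2049, so I_lo=301, I_hi=500, C_lo=1250, C_hi=2049.
(500−301)/(2049−1250) × (1355−1250) + 301 = 199/799 × 105 + 301 ≈ 327.15 → 327.
Site L: row 650–1249 (AQI 201–300). (300−201)·(669−650)/(1249−650) + 201 = 99·19/599 + 201 ≈ 204.14 → 204.
Site H: 1408 ∈ [1250, 2049] ↔ index [301, 500].
301 + (1408−1250)·(500−301)/(2049−1250) = 301 + 158·199/799 ≈ 340.35, so AQI = 340.
Site A: row 54–100 (AQI 51–100). (100−51)·(81−54)/(100−54) + 51 = 49·27/46 + 51 ≈ 79.76 → 80.
Site M: 97 lies in 54–100, so I_lo=51, I_hi=100, C_lo=54, C_hi=100.
(100−51)/(100−54) × (97−54) + 51 = 49/46 × 43 + 51 ≈ 96.80 → 97.
AQIs: Site D=327, Site L=204, Site H=340, Site A=80, Site M=97. Sum = 327 + 204 + 340 + 80 + 97 = 1048.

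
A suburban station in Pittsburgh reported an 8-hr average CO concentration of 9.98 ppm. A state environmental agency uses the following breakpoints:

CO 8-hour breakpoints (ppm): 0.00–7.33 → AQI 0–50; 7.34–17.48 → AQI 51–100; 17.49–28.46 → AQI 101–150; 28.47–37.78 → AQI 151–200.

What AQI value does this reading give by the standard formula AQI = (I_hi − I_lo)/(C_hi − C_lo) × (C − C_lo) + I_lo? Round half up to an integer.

64

CO 9.98: bracket 7.34–17.48 → index 51–100; slope 49/10.14, offset 2.64.
AQI = 51 + 49/10.14·2.64 ≈ 63.76 ⇒ 64.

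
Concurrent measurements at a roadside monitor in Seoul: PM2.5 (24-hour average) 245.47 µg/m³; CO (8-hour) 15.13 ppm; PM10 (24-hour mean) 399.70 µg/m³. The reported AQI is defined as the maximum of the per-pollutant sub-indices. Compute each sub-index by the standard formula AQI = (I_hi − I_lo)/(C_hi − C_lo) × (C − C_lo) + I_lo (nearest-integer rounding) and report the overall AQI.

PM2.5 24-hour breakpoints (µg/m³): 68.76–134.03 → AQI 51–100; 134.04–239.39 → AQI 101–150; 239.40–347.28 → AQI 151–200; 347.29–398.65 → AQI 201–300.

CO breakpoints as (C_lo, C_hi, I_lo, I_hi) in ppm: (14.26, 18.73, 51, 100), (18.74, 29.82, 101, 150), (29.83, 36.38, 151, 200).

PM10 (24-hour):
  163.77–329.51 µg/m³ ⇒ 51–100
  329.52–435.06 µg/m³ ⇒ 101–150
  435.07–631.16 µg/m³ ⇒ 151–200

154

PM2.5: 245.47 ∈ [239.40, 347.28] ↔ index [151, 200].
151 + (245.47−239.40)·(200−151)/(347.28−239.40) = 151 + 6.07·49/107.88 ≈ 153.76, so AQI = 154.
CO 15.13: bracket 14.26–18.73 → index 51–100; slope 49/4.47, offset 0.87.
AQI = 51 + 49/4.47·0.87 ≈ 60.54 ⇒ 61.
PM10 399.70: bracket 329.52–435.06 → index 101–150; slope 49/105.54, offset 70.18.
AQI = 101 + 49/105.54·70.18 ≈ 133.58 ⇒ 134.
Sub-indices: PM2.5→154, CO→61, PM10→134. Overall AQI = max = 154; dominant pollutant is PM2.5.
AQI 154: Unhealthy.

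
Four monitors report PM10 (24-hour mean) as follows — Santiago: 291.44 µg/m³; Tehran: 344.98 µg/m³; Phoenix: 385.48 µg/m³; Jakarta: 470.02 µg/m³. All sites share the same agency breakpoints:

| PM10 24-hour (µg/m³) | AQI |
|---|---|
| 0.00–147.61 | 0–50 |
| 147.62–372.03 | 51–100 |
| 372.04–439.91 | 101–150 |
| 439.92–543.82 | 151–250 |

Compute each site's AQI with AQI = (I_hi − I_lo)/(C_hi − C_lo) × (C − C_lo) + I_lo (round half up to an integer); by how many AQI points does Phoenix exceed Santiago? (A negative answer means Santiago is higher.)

29

Santiago: 291.44 lies in 147.62–372.03, so I_lo=51, I_hi=100, C_lo=147.62, C_hi=372.03.
(100−51)/(372.03−147.62) × (291.44−147.62) + 51 = 49/224.41 × 143.82 + 51 ≈ 82.40 → 82.
Tehran: 344.98 lies in 147.62–372.03, so I_lo=51, I_hi=100, C_lo=147.62, C_hi=372.03.
(100−51)/(372.03−147.62) × (344.98−147.62) + 51 = 49/224.41 × 197.36 + 51 ≈ 94.09 → 94.
Phoenix: 385.48 lies in 372.04–439.91, so I_lo=101, I_hi=150, C_lo=372.04, C_hi=439.91.
(150−101)/(439.91−372.04) × (385.48−372.04) + 101 = 49/67.87 × 13.44 + 101 ≈ 110.70 → 111.
Jakarta 470.02: bracket 439.92–543.82 → index 151–250; slope 99/103.90, offset 30.10.
AQI = 151 + 99/103.90·30.10 ≈ 179.68 ⇒ 180.
AQIs: Santiago=82, Tehran=94, Phoenix=111, Jakarta=180. Phoenix (111) − Santiago (82) = 29.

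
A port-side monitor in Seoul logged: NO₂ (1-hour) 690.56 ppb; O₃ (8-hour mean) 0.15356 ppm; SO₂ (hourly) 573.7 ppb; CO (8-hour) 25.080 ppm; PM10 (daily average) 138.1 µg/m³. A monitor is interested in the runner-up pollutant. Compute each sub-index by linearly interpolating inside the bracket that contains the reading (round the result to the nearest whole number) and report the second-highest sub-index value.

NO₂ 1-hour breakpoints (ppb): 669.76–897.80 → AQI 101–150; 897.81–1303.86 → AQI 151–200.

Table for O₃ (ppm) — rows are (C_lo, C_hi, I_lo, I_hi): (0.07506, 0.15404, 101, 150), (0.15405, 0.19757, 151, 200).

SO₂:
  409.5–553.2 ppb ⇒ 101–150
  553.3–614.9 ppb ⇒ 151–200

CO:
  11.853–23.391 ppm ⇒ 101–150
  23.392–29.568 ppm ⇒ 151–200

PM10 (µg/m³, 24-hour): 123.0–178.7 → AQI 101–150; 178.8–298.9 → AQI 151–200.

164

NO₂: 690.56 lies in 669.76–897.80, so I_lo=101, I_hi=150, C_lo=669.76, C_hi=897.80.
(150−101)/(897.80−669.76) × (690.56−669.76) + 101 = 49/228.04 × 20.80 + 101 ≈ 105.47 → 105.
O₃: 0.15356 ∈ [0.07506, 0.15404] ↔ index [101, 150].
101 + (0.15356−0.07506)·(150−101)/(0.15404−0.07506) = 101 + 0.07850·49/0.07898 ≈ 149.70, so AQI = 150.
SO₂: 573.7 ∈ [553.3, 614.9] ↔ index [151, 200].
151 + (573.7−553.3)·(200−151)/(614.9−553.3) = 151 + 20.4·49/61.6 ≈ 167.23, so AQI = 167.
CO 25.080: bracket 23.392–29.568 → index 151–200; slope 49/6.176, offset 1.688.
AQI = 151 + 49/6.176·1.688 ≈ 164.39 ⇒ 164.
PM10: 138.1 lies in 123.0–178.7, so I_lo=101, I_hi=150, C_lo=123.0, C_hi=178.7.
(150−101)/(178.7−123.0) × (138.1−123.0) + 101 = 49/55.7 × 15.1 + 101 ≈ 114.28 → 114.
Sub-indices: NO₂→105, O₃→150, SO₂→167, CO→164, PM10→114. Ranked high→low: 167, 164, 150, 114, 105. Second-highest sub-index = 164.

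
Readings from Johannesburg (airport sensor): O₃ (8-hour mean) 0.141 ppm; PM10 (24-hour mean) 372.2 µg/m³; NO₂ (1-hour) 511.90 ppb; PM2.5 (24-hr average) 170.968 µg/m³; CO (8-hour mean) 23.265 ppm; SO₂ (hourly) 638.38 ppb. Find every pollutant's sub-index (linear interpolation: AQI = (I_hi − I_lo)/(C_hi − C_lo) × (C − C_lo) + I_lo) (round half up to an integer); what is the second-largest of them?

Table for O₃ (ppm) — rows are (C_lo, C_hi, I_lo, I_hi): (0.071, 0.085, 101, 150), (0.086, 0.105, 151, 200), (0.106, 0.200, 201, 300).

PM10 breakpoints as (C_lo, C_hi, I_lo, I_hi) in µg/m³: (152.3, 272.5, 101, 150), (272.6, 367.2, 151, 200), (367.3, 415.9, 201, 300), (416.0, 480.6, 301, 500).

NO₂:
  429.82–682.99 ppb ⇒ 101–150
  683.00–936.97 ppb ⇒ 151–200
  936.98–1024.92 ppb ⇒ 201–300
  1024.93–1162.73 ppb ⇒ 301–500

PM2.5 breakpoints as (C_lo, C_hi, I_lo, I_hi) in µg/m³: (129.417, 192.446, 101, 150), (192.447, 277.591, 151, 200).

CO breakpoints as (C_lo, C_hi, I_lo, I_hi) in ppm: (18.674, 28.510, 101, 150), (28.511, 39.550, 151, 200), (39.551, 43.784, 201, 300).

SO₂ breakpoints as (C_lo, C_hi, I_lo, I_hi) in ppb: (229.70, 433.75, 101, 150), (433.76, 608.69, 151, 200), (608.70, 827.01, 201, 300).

214

O₃: row 0.106–0.200 (AQI 201–300). (300−201)·(0.141−0.106)/(0.200−0.106) + 201 = 99·0.035/0.094 + 201 ≈ 237.86 → 238.
PM10 372.2: bracket 367.3–415.9 → index 201–300; slope 99/48.6, offset 4.9.
AQI = 201 + 99/48.6·4.9 ≈ 210.98 ⇒ 211.
NO₂ 511.90: bracket 429.82–682.99 → index 101–150; slope 49/253.17, offset 82.08.
AQI = 101 + 49/253.17·82.08 ≈ 116.89 ⇒ 117.
PM2.5: 170.968 lies in 129.417–192.446, so I_lo=101, I_hi=150, C_lo=129.417, C_hi=192.446.
(150−101)/(192.446−129.417) × (170.968−129.417) + 101 = 49/63.029 × 41.551 + 101 ≈ 133.30 → 133.
CO: 23.265 ∈ [18.674, 28.510] ↔ index [101, 150].
101 + (23.265−18.674)·(150−101)/(28.510−18.674) = 101 + 4.591·49/9.836 ≈ 123.87, so AQI = 124.
SO₂: 638.38 lies in 608.70–827.01, so I_lo=201, I_hi=300, C_lo=608.70, C_hi=827.01.
(300−201)/(827.01−608.70) × (638.38−608.70) + 201 = 99/218.31 × 29.68 + 201 ≈ 214.46 → 214.
Sub-indices: O₃→238, PM10→211, NO₂→117, PM2.5→133, CO→124, SO₂→214. Ranked high→low: 238, 214, 211, 133, 124, 117. Second-highest sub-index = 214.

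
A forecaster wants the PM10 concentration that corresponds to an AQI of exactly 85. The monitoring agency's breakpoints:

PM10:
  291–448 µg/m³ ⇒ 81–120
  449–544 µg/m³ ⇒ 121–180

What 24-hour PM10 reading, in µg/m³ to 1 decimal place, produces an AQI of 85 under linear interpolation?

307.1

AQI 85 lies in the 81–120 band, which corresponds to 291–448 µg/m³.
C = 291 + (85−81)×(448−291)/(120−81) = 291 + 4×157/39 ≈ 307.103 µg/m³ → 307.1 µg/m³ to 1 dp.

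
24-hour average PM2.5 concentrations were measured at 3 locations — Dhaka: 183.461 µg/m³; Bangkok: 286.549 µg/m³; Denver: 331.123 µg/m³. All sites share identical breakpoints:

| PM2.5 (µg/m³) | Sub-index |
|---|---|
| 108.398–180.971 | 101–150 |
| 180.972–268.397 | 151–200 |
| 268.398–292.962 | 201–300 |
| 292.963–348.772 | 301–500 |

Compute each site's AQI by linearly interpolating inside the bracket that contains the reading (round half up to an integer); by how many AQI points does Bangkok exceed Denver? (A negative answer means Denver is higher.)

-163

Dhaka: 183.461 lies in 180.972–268.397, so I_lo=151, I_hi=200, C_lo=180.972, C_hi=268.397.
(200−151)/(268.397−180.972) × (183.461−180.972) + 151 = 49/87.425 × 2.489 + 151 ≈ 152.40 → 152.
Bangkok: 286.549 lies in 268.398–292.962, so I_lo=201, I_hi=300, C_lo=268.398, C_hi=292.962.
(300−201)/(292.962−268.398) × (286.549−268.398) + 201 = 99/24.564 × 18.151 + 201 ≈ 274.15 → 274.
Denver: 331.123 ∈ [292.963, 348.772] ↔ index [301, 500].
301 + (331.123−292.963)·(500−301)/(348.772−292.963) = 301 + 38.160·199/55.809 ≈ 437.07, so AQI = 437.
AQIs: Dhaka=152, Bangkok=274, Denver=437. Bangkok (274) − Denver (437) = -163.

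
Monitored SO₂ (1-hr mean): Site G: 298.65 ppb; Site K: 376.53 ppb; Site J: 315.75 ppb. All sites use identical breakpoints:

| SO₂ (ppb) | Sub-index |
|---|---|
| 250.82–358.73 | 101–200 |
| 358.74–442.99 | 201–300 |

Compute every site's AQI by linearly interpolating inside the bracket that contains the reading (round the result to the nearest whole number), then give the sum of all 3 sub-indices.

Site G: 298.65 lies in 250.82–358.73, so I_lo=101, I_hi=200, C_lo=250.82, C_hi=358.73.
(200−101)/(358.73−250.82) × (298.65−250.82) + 101 = 99/107.91 × 47.83 + 101 ≈ 144.88 → 145.
Site K: 376.53 ∈ [358.74, 442.99] ↔ index [201, 300].
201 + (376.53−358.74)·(300−201)/(442.99−358.74) = 201 + 17.79·99/84.25 ≈ 221.90, so AQI = 222.
Site J: 315.75 ∈ [250.82, 358.73] ↔ index [101, 200].
101 + (315.75−250.82)·(200−101)/(358.73−250.82) = 101 + 64.93·99/107.91 ≈ 160.57, so AQI = 161.
AQIs: Site G=145, Site K=222, Site J=161. Sum = 145 + 222 + 161 = 528.

528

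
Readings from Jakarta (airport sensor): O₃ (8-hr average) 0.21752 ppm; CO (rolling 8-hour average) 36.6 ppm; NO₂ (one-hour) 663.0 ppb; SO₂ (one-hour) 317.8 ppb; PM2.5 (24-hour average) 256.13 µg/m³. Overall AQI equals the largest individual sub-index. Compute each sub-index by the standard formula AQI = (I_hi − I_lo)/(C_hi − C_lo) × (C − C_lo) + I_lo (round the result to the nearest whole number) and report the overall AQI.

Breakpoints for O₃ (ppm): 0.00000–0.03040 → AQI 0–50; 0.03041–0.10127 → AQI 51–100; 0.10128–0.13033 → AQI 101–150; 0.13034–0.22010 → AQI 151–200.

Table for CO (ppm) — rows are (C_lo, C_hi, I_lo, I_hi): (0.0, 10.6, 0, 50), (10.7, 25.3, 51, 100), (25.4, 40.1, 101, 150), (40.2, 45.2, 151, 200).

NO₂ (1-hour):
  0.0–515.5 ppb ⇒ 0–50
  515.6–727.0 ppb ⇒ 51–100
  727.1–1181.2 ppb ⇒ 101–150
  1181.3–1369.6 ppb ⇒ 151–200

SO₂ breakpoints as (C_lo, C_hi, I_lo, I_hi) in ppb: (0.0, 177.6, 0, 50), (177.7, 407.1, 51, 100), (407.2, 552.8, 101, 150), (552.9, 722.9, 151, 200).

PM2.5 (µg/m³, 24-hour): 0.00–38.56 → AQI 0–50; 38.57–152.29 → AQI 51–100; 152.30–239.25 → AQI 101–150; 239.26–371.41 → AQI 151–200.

O₃: 0.21752 lies in 0.13034–0.22010, so I_lo=151, I_hi=200, C_lo=0.13034, C_hi=0.22010.
(200−151)/(0.22010−0.13034) × (0.21752−0.13034) + 151 = 49/0.08976 × 0.08718 + 151 ≈ 198.59 → 199.
CO: 36.6 lies in 25.4–40.1, so I_lo=101, I_hi=150, C_lo=25.4, C_hi=40.1.
(150−101)/(40.1−25.4) × (36.6−25.4) + 101 = 49/14.7 × 11.2 + 101 ≈ 138.33 → 138.
NO₂: row 515.6–727.0 (AQI 51–100). (100−51)·(663.0−515.6)/(727.0−515.6) + 51 = 49·147.4/211.4 + 51 ≈ 85.17 → 85.
SO₂ 317.8: bracket 177.7–407.1 → index 51–100; slope 49/229.4, offset 140.1.
AQI = 51 + 49/229.4·140.1 ≈ 80.93 ⇒ 81.
PM2.5: 256.13 ∈ [239.26, 371.41] ↔ index [151, 200].
151 + (256.13−239.26)·(200−151)/(371.41−239.26) = 151 + 16.87·49/132.15 ≈ 157.26, so AQI = 157.
Sub-indices: O₃→199, CO→138, NO₂→85, SO₂→81, PM2.5→157. Overall AQI = max = 199; dominant pollutant is O₃.
AQI 199: Unhealthy.

199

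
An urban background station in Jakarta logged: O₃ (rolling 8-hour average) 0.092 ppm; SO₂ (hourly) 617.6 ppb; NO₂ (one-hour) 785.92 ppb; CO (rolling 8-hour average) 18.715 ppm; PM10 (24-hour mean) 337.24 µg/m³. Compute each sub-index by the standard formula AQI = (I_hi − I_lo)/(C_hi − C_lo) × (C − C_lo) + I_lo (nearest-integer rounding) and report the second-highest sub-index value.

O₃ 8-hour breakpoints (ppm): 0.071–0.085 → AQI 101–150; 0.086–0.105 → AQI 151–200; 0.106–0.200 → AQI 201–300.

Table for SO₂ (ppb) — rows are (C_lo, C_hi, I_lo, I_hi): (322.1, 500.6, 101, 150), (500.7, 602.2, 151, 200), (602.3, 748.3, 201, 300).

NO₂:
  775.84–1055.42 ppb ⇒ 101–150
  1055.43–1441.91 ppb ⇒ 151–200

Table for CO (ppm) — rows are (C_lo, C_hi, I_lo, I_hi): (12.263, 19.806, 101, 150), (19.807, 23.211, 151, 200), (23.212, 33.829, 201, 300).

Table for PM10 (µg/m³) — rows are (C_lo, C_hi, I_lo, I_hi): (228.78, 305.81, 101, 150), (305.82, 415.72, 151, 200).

O₃: 0.092 lies in 0.086–0.105, so I_lo=151, I_hi=200, C_lo=0.086, C_hi=0.105.
(200−151)/(0.105−0.086) × (0.092−0.086) + 151 = 49/0.019 × 0.006 + 151 ≈ 166.47 → 166.
SO₂: 617.6 lies in 602.3–748.3, so I_lo=201, I_hi=300, C_lo=602.3, C_hi=748.3.
(300−201)/(748.3−602.3) × (617.6−602.3) + 201 = 99/146.0 × 15.3 + 201 ≈ 211.37 → 211.
NO₂: 785.92 ∈ [775.84, 1055.42] ↔ index [101, 150].
101 + (785.92−775.84)·(150−101)/(1055.42−775.84) = 101 + 10.08·49/279.58 ≈ 102.77, so AQI = 103.
CO: row 12.263–19.806 (AQI 101–150). (150−101)·(18.715−12.263)/(19.806−12.263) + 101 = 49·6.452/7.543 + 101 ≈ 142.91 → 143.
PM10: row 305.82–415.72 (AQI 151–200). (200−151)·(337.24−305.82)/(415.72−305.82) + 151 = 49·31.42/109.90 + 151 ≈ 165.01 → 165.
Sub-indices: O₃→166, SO₂→211, NO₂→103, CO→143, PM10→165. Ranked high→low: 211, 166, 165, 143, 103. Second-highest sub-index = 166.

166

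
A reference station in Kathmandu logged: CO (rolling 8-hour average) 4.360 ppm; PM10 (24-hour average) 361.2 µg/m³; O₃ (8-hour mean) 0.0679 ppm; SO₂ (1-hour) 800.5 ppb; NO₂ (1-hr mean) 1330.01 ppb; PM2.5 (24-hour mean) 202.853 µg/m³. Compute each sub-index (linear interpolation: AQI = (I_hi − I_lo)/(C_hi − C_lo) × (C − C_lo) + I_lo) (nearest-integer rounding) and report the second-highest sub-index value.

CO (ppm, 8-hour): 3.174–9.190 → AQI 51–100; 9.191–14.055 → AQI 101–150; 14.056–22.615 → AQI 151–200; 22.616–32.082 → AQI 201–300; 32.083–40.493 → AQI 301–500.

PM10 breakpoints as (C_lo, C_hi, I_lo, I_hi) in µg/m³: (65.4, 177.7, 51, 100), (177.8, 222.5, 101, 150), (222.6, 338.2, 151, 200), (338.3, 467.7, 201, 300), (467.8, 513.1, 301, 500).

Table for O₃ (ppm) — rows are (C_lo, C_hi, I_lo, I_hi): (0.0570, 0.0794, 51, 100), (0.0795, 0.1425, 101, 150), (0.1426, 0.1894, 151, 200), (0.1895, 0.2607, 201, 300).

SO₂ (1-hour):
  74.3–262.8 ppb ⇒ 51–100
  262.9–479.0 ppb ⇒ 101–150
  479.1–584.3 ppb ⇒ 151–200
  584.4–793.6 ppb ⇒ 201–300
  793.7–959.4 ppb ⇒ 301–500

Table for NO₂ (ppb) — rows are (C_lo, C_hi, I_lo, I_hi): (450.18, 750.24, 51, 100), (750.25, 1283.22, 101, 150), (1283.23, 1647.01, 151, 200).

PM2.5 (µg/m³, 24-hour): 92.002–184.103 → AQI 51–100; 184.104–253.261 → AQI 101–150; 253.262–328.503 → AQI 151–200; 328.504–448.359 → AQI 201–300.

219

CO: row 3.174–9.190 (AQI 51–100). (100−51)·(4.360−3.174)/(9.190−3.174) + 51 = 49·1.186/6.016 + 51 ≈ 60.66 → 61.
PM10: 361.2 ∈ [338.3, 467.7] ↔ index [201, 300].
201 + (361.2−338.3)·(300−201)/(467.7−338.3) = 201 + 22.9·99/129.4 ≈ 218.52, so AQI = 219.
O₃ 0.0679: bracket 0.0570–0.0794 → index 51–100; slope 49/0.0224, offset 0.0109.
AQI = 51 + 49/0.0224·0.0109 ≈ 74.84 ⇒ 75.
SO₂: row 793.7–959.4 (AQI 301–500). (500−301)·(800.5−793.7)/(959.4−793.7) + 301 = 199·6.8/165.7 + 301 ≈ 309.17 → 309.
NO₂: 1330.01 ∈ [1283.23, 1647.01] ↔ index [151, 200].
151 + (1330.01−1283.23)·(200−151)/(1647.01−1283.23) = 151 + 46.78·49/363.78 ≈ 157.30, so AQI = 157.
PM2.5 202.853: bracket 184.104–253.261 → index 101–150; slope 49/69.157, offset 18.749.
AQI = 101 + 49/69.157·18.749 ≈ 114.28 ⇒ 114.
Sub-indices: CO→61, PM10→219, O₃→75, SO₂→309, NO₂→157, PM2.5→114. Ranked high→low: 309, 219, 157, 114, 75, 61. Second-highest sub-index = 219.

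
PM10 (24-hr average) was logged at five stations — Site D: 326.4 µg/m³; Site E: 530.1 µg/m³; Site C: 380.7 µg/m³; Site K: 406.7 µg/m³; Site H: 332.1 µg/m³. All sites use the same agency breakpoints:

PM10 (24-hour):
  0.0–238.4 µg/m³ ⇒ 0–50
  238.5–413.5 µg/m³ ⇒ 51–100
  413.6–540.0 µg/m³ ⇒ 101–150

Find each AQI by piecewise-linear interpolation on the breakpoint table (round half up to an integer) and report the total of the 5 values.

488

Site D 326.4: bracket 238.5–413.5 → index 51–100; slope 49/175.0, offset 87.9.
AQI = 51 + 49/175.0·87.9 ≈ 75.61 ⇒ 76.
Site E: 530.1 ∈ [413.6, 540.0] ↔ index [101, 150].
101 + (530.1−413.6)·(150−101)/(540.0−413.6) = 101 + 116.5·49/126.4 ≈ 146.16, so AQI = 146.
Site C: 380.7 lies in 238.5–413.5, so I_lo=51, I_hi=100, C_lo=238.5, C_hi=413.5.
(100−51)/(413.5−238.5) × (380.7−238.5) + 51 = 49/175.0 × 142.2 + 51 ≈ 90.82 → 91.
Site K 406.7: bracket 238.5–413.5 → index 51–100; slope 49/175.0, offset 168.2.
AQI = 51 + 49/175.0·168.2 ≈ 98.10 ⇒ 98.
Site H: 332.1 ∈ [238.5, 413.5] ↔ index [51, 100].
51 + (332.1−238.5)·(100−51)/(413.5−238.5) = 51 + 93.6·49/175.0 ≈ 77.21, so AQI = 77.
AQIs: Site D=76, Site E=146, Site C=91, Site K=98, Site H=77. Sum = 76 + 146 + 91 + 98 + 77 = 488.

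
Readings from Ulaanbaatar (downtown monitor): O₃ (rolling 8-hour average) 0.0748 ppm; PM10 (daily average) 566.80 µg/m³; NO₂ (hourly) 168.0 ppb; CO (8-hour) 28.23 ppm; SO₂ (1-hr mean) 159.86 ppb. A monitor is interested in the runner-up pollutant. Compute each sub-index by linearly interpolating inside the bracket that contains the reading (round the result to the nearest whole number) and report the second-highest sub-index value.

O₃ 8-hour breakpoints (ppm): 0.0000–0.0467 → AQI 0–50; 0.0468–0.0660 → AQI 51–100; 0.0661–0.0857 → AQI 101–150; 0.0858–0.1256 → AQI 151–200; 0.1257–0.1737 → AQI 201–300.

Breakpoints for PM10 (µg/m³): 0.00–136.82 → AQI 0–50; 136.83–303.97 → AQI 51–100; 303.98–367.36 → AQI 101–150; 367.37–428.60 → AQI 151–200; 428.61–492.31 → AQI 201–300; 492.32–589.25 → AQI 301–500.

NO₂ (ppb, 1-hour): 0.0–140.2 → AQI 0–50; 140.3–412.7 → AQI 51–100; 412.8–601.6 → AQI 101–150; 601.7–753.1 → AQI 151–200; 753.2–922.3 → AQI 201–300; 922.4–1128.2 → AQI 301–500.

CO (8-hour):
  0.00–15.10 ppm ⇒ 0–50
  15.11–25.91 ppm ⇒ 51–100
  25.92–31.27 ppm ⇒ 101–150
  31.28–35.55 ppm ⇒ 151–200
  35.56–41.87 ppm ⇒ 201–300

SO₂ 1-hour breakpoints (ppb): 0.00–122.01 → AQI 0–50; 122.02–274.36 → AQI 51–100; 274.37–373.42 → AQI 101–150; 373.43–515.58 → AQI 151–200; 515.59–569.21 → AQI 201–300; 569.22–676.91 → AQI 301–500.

O₃: row 0.0661–0.0857 (AQI 101–150). (150−101)·(0.0748−0.0661)/(0.0857−0.0661) + 101 = 49·0.0087/0.0196 + 101 ≈ 122.75 → 123.
PM10: 566.80 ∈ [492.32, 589.25] ↔ index [301, 500].
301 + (566.80−492.32)·(500−301)/(589.25−492.32) = 301 + 74.48·199/96.93 ≈ 453.91, so AQI = 454.
NO₂: 168.0 ∈ [140.3, 412.7] ↔ index [51, 100].
51 + (168.0−140.3)·(100−51)/(412.7−140.3) = 51 + 27.7·49/272.4 ≈ 55.98, so AQI = 56.
CO: 28.23 ∈ [25.92, 31.27] ↔ index [101, 150].
101 + (28.23−25.92)·(150−101)/(31.27−25.92) = 101 + 2.31·49/5.35 ≈ 122.16, so AQI = 122.
SO₂: 159.86 lies in 122.02–274.36, so I_lo=51, I_hi=100, C_lo=122.02, C_hi=274.36.
(100−51)/(274.36−122.02) × (159.86−122.02) + 51 = 49/152.34 × 37.84 + 51 ≈ 63.17 → 63.
Sub-indices: O₃→123, PM10→454, NO₂→56, CO→122, SO₂→63. Ranked high→low: 454, 123, 122, 63, 56. Second-highest sub-index = 123.

123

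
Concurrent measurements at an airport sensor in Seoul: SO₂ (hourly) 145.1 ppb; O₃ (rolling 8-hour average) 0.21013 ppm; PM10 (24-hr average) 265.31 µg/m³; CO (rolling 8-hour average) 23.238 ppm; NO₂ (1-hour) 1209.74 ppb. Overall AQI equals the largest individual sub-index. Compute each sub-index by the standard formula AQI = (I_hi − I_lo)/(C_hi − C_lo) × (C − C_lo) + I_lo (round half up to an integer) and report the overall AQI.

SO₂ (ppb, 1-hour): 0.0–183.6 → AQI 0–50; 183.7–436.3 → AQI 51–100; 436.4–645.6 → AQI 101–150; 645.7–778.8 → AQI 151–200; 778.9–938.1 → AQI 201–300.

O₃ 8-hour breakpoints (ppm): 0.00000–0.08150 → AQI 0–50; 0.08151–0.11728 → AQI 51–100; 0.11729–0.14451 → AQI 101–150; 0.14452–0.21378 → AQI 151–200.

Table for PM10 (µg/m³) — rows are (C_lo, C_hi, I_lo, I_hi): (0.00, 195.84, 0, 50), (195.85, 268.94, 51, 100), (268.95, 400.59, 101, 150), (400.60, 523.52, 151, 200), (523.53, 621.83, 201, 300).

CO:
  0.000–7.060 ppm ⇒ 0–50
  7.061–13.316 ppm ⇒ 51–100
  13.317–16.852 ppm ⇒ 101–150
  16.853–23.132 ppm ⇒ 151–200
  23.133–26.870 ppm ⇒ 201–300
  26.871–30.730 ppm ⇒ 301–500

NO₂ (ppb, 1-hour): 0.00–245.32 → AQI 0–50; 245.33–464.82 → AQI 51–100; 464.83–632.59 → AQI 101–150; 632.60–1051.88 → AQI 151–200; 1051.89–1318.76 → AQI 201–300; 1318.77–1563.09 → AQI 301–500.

SO₂: 145.1 ∈ [0.0, 183.6] ↔ index [0, 50].
0 + (145.1−0.0)·(50−0)/(183.6−0.0) = 0 + 145.1·50/183.6 ≈ 39.52, so AQI = 40.
O₃: row 0.14452–0.21378 (AQI 151–200). (200−151)·(0.21013−0.14452)/(0.21378−0.14452) + 151 = 49·0.06561/0.06926 + 151 ≈ 197.42 → 197.
PM10: row 195.85–268.94 (AQI 51–100). (100−51)·(265.31−195.85)/(268.94−195.85) + 51 = 49·69.46/73.09 + 51 ≈ 97.57 → 98.
CO: row 23.133–26.870 (AQI 201–300). (300−201)·(23.238−23.133)/(26.870−23.133) + 201 = 99·0.105/3.737 + 201 ≈ 203.78 → 204.
NO₂: row 1051.89–1318.76 (AQI 201–300). (300−201)·(1209.74−1051.89)/(1318.76−1051.89) + 201 = 99·157.85/266.87 + 201 ≈ 259.56 → 260.
Sub-indices: SO₂→40, O₃→197, PM10→98, CO→204, NO₂→260. Overall AQI = max = 260; dominant pollutant is NO₂.

260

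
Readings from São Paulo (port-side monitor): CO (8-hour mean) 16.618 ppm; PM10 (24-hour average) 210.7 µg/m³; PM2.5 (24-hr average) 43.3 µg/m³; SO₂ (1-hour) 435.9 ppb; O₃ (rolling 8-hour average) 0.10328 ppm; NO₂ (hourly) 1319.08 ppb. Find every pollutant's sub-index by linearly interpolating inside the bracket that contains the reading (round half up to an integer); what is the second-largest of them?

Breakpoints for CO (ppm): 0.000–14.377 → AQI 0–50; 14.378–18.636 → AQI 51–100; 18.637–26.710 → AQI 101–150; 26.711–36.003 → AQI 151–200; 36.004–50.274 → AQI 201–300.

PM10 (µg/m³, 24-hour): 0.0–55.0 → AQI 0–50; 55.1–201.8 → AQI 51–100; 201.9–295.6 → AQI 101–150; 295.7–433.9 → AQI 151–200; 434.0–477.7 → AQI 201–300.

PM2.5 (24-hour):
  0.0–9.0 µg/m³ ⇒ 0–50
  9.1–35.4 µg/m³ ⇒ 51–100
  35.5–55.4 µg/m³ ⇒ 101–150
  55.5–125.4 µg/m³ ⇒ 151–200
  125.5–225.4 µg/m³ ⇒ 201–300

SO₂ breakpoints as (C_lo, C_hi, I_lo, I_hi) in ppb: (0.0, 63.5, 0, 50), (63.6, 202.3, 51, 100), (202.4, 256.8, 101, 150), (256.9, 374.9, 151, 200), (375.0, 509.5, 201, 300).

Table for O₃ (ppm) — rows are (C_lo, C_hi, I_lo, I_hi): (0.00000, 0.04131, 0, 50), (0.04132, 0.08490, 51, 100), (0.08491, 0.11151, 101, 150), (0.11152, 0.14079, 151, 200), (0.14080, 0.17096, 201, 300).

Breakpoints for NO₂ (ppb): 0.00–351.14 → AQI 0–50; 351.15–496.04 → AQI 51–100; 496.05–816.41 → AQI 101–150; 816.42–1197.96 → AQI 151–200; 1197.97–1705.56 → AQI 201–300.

CO: 16.618 lies in 14.378–18.636, so I_lo=51, I_hi=100, C_lo=14.378, C_hi=18.636.
(100−51)/(18.636−14.378) × (16.618−14.378) + 51 = 49/4.258 × 2.240 + 51 ≈ 76.78 → 77.
PM10: 210.7 lies in 201.9–295.6, so I_lo=101, I_hi=150, C_lo=201.9, C_hi=295.6.
(150−101)/(295.6−201.9) × (210.7−201.9) + 101 = 49/93.7 × 8.8 + 101 ≈ 105.60 → 106.
PM2.5: row 35.5–55.4 (AQI 101–150). (150−101)·(43.3−35.5)/(55.4−35.5) + 101 = 49·7.8/19.9 + 101 ≈ 120.21 → 120.
SO₂: 435.9 lies in 375.0–509.5, so I_lo=201, I_hi=300, C_lo=375.0, C_hi=509.5.
(300−201)/(509.5−375.0) × (435.9−375.0) + 201 = 99/134.5 × 60.9 + 201 ≈ 245.83 → 246.
O₃ 0.10328: bracket 0.08491–0.11151 → index 101–150; slope 49/0.02660, offset 0.01837.
AQI = 101 + 49/0.02660·0.01837 ≈ 134.84 ⇒ 135.
NO₂: 1319.08 lies in 1197.97–1705.56, so I_lo=201, I_hi=300, C_lo=1197.97, C_hi=1705.56.
(300−201)/(1705.56−1197.97) × (1319.08−1197.97) + 201 = 99/507.59 × 121.11 + 201 ≈ 224.62 → 225.
Sub-indices: CO→77, PM10→106, PM2.5→120, SO₂→246, O₃→135, NO₂→225. Ranked high→low: 246, 225, 135, 120, 106, 77. Second-highest sub-index = 225.

225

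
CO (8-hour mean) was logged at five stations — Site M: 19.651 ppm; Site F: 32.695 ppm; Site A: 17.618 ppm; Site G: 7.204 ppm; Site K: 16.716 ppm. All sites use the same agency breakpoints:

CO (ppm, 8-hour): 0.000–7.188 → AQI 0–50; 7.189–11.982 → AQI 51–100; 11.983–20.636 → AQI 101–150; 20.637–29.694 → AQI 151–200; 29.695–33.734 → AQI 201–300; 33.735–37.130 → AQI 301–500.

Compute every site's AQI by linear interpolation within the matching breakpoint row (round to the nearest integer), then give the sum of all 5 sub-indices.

Site M: 19.651 lies in 11.983–20.636, so I_lo=101, I_hi=150, C_lo=11.983, C_hi=20.636.
(150−101)/(20.636−11.983) × (19.651−11.983) + 101 = 49/8.653 × 7.668 + 101 ≈ 144.42 → 144.
Site F: row 29.695–33.734 (AQI 201–300). (300−201)·(32.695−29.695)/(33.734−29.695) + 201 = 99·3.000/4.039 + 201 ≈ 274.53 → 275.
Site A: 17.618 lies in 11.983–20.636, so I_lo=101, I_hi=150, C_lo=11.983, C_hi=20.636.
(150−101)/(20.636−11.983) × (17.618−11.983) + 101 = 49/8.653 × 5.635 + 101 ≈ 132.91 → 133.
Site G: row 7.189–11.982 (AQI 51–100). (100−51)·(7.204−7.189)/(11.982−7.189) + 51 = 49·0.015/4.793 + 51 ≈ 51.15 → 51.
Site K: 16.716 lies in 11.983–20.636, so I_lo=101, I_hi=150, C_lo=11.983, C_hi=20.636.
(150−101)/(20.636−11.983) × (16.716−11.983) + 101 = 49/8.653 × 4.733 + 101 ≈ 127.80 → 128.
AQIs: Site M=144, Site F=275, Site A=133, Site G=51, Site K=128. Sum = 144 + 275 + 133 + 51 + 128 = 731.

731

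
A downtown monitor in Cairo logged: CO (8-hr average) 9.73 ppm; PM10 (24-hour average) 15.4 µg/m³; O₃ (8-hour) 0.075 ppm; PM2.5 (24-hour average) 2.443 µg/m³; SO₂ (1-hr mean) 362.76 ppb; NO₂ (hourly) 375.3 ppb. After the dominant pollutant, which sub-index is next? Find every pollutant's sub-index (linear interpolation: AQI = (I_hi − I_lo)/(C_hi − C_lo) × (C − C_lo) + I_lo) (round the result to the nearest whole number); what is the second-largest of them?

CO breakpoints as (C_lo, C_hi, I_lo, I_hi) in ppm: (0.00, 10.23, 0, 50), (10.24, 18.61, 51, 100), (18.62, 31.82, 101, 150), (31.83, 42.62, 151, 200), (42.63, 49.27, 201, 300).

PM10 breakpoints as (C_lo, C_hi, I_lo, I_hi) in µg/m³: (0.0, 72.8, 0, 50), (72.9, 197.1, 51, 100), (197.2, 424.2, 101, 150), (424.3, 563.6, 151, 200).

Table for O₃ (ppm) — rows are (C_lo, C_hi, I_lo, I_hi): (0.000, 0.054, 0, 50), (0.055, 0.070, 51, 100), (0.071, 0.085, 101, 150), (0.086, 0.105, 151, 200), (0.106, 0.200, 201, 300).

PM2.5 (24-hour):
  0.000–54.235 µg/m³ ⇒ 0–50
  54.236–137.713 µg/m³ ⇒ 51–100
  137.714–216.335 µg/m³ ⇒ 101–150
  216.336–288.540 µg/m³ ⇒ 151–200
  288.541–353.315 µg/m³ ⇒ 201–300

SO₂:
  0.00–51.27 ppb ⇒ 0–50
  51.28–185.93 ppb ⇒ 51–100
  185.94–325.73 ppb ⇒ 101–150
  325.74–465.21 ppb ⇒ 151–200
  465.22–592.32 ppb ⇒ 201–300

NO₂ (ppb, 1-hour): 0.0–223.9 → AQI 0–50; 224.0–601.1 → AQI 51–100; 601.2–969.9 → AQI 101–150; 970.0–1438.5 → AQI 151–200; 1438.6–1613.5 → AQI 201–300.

115

CO 9.73: bracket 0.00–10.23 → index 0–50; slope 50/10.23, offset 9.73.
AQI = 0 + 50/10.23·9.73 ≈ 47.56 ⇒ 48.
PM10: 15.4 lies in 0.0–72.8, so I_lo=0, I_hi=50, C_lo=0.0, C_hi=72.8.
(50−0)/(72.8−0.0) × (15.4−0.0) + 0 = 50/72.8 × 15.4 + 0 ≈ 10.58 → 11.
O₃: row 0.071–0.085 (AQI 101–150). (150−101)·(0.075−0.071)/(0.085−0.071) + 101 = 49·0.004/0.014 + 101 ≈ 115.00 → 115.
PM2.5: 2.443 lies in 0.000–54.235, so I_lo=0, I_hi=50, C_lo=0.000, C_hi=54.235.
(50−0)/(54.235−0.000) × (2.443−0.000) + 0 = 50/54.235 × 2.443 + 0 ≈ 2.25 → 2.
SO₂: 362.76 ∈ [325.74, 465.21] ↔ index [151, 200].
151 + (362.76−325.74)·(200−151)/(465.21−325.74) = 151 + 37.02·49/139.47 ≈ 164.01, so AQI = 164.
NO₂: 375.3 lies in 224.0–601.1, so I_lo=51, I_hi=100, C_lo=224.0, C_hi=601.1.
(100−51)/(601.1−224.0) × (375.3−224.0) + 51 = 49/377.1 × 151.3 + 51 ≈ 70.66 → 71.
Sub-indices: CO→48, PM10→11, O₃→115, PM2.5→2, SO₂→164, NO₂→71. Ranked high→low: 164, 115, 71, 48, 11, 2. Second-highest sub-index = 115.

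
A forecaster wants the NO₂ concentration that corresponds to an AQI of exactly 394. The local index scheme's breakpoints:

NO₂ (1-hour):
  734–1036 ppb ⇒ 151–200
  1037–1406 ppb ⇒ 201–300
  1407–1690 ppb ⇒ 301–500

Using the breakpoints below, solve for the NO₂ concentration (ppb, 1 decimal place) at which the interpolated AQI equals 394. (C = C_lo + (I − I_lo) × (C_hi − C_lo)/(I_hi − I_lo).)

AQI 394 lies in the 301–500 band, which corresponds to 1407–1690 ppb.
C = 1407 + (394−301)×(1690−1407)/(500−301) = 1407 + 93×283/199 ≈ 1539.256 ppb → 1539.3 ppb to 1 dp.

1539.3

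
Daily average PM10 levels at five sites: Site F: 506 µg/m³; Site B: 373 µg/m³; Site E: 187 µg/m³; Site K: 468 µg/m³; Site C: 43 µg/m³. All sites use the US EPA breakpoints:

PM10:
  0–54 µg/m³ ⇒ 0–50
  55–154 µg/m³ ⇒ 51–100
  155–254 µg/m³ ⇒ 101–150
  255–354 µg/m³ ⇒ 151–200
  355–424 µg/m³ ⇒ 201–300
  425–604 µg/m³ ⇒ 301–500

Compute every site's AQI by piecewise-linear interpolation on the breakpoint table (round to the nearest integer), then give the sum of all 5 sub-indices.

Site F: row 425–604 (AQI 301–500). (500−301)·(506−425)/(604−425) + 301 = 199·81/179 + 301 ≈ 391.05 → 391.
Site B: row 355–424 (AQI 201–300). (300−201)·(373−355)/(424−355) + 201 = 99·18/69 + 201 ≈ 226.83 → 227.
Site E: 187 ∈ [155, 254] ↔ index [101, 150].
101 + (187−155)·(150−101)/(254−155) = 101 + 32·49/99 ≈ 116.84, so AQI = 117.
Site K: 468 ∈ [425, 604] ↔ index [301, 500].
301 + (468−425)·(500−301)/(604−425) = 301 + 43·199/179 ≈ 348.80, so AQI = 349.
Site C: row 0–54 (AQI 0–50). (50−0)·(43−0)/(54−0) + 0 = 50·43/54 + 0 ≈ 39.81 → 40.
AQIs: Site F=391, Site B=227, Site E=117, Site K=349, Site C=40. Sum = 391 + 227 + 117 + 349 + 40 = 1124.

1124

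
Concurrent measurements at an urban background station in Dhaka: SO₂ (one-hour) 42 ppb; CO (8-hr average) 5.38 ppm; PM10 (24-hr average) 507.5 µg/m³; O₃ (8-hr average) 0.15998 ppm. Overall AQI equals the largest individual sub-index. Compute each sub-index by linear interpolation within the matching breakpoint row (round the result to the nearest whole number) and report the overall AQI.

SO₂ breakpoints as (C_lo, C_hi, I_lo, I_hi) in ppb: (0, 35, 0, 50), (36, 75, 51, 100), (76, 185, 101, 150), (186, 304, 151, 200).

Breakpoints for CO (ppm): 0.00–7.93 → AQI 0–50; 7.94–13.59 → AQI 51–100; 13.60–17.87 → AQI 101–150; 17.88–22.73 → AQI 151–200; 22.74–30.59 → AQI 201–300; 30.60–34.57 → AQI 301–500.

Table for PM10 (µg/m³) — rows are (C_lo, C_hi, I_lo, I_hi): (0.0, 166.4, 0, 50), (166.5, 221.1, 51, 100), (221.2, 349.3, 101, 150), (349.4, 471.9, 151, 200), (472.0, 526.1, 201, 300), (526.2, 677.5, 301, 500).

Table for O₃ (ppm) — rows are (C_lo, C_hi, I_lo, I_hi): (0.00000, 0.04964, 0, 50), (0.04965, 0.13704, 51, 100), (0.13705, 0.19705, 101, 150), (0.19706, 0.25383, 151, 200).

266

SO₂: 42 lies in 36–75, so I_lo=51, I_hi=100, C_lo=36, C_hi=75.
(100−51)/(75−36) × (42−36) + 51 = 49/39 × 6 + 51 ≈ 58.54 → 59.
CO: row 0.00–7.93 (AQI 0–50). (50−0)·(5.38−0.00)/(7.93−0.00) + 0 = 50·5.38/7.93 + 0 ≈ 33.92 → 34.
PM10 507.5: bracket 472.0–526.1 → index 201–300; slope 99/54.1, offset 35.5.
AQI = 201 + 99/54.1·35.5 ≈ 265.96 ⇒ 266.
O₃ 0.15998: bracket 0.13705–0.19705 → index 101–150; slope 49/0.06000, offset 0.02293.
AQI = 101 + 49/0.06000·0.02293 ≈ 119.73 ⇒ 120.
Sub-indices: SO₂→59, CO→34, PM10→266, O₃→120. Overall AQI = max = 266; dominant pollutant is PM10.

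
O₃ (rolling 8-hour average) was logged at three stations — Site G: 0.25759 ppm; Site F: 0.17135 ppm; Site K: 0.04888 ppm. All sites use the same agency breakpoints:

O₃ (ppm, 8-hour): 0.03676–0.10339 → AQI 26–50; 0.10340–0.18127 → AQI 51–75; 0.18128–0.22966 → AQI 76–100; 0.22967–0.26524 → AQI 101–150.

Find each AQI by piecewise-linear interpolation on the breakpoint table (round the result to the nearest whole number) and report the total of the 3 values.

241

Site G: 0.25759 ∈ [0.22967, 0.26524] ↔ index [101, 150].
101 + (0.25759−0.22967)·(150−101)/(0.26524−0.22967) = 101 + 0.02792·49/0.03557 ≈ 139.46, so AQI = 139.
Site F 0.17135: bracket 0.10340–0.18127 → index 51–75; slope 24/0.07787, offset 0.06795.
AQI = 51 + 24/0.07787·0.06795 ≈ 71.94 ⇒ 72.
Site K: 0.04888 ∈ [0.03676, 0.10339] ↔ index [26, 50].
26 + (0.04888−0.03676)·(50−26)/(0.10339−0.03676) = 26 + 0.01212·24/0.06663 ≈ 30.37, so AQI = 30.
AQIs: Site G=139, Site F=72, Site K=30. Sum = 139 + 72 + 30 = 241.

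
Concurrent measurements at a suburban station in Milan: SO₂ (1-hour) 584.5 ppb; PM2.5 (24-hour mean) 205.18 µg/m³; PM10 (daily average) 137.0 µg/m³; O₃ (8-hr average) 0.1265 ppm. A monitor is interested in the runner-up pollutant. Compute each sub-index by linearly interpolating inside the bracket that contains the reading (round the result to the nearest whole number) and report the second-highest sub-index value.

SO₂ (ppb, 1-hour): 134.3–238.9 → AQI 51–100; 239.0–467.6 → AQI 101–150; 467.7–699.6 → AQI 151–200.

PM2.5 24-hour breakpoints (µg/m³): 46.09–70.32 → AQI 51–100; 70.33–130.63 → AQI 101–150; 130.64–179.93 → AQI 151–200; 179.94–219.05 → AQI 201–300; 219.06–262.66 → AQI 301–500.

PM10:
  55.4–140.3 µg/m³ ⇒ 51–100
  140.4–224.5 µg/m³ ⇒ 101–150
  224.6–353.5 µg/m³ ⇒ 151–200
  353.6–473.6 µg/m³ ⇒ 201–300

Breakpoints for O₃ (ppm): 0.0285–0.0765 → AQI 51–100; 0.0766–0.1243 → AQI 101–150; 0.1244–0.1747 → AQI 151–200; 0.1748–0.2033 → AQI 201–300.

SO₂: 584.5 ∈ [467.7, 699.6] ↔ index [151, 200].
151 + (584.5−467.7)·(200−151)/(699.6−467.7) = 151 + 116.8·49/231.9 ≈ 175.68, so AQI = 176.
PM2.5: row 179.94–219.05 (AQI 201–300). (300−201)·(205.18−179.94)/(219.05−179.94) + 201 = 99·25.24/39.11 + 201 ≈ 264.89 → 265.
PM10: 137.0 lies in 55.4–140.3, so I_lo=51, I_hi=100, C_lo=55.4, C_hi=140.3.
(100−51)/(140.3−55.4) × (137.0−55.4) + 51 = 49/84.9 × 81.6 + 51 ≈ 98.10 → 98.
O₃: 0.1265 lies in 0.1244–0.1747, so I_lo=151, I_hi=200, C_lo=0.1244, C_hi=0.1747.
(200−151)/(0.1747−0.1244) × (0.1265−0.1244) + 151 = 49/0.0503 × 0.0021 + 151 ≈ 153.05 → 153.
Sub-indices: SO₂→176, PM2.5→265, PM10→98, O₃→153. Ranked high→low: 265, 176, 153, 98. Second-highest sub-index = 176.

176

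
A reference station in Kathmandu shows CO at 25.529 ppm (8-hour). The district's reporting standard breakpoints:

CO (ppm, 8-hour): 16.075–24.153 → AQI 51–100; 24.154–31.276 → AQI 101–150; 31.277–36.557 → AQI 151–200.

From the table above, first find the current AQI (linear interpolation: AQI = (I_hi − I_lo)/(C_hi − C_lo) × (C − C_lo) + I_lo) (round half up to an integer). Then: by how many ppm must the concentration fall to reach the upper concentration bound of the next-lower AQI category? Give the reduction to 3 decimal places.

1.376

CO: 25.529 ∈ [24.154, 31.276] ↔ index [101, 150].
101 + (25.529−24.154)·(150−101)/(31.276−24.154) = 101 + 1.375·49/7.122 ≈ 110.46, so AQI = 110.
Current AQI 110 is in the Unhealthy for Sensitive Groups range (101–150). The next-lower category tops out at AQI 100, whose upper concentration bound is 24.153 ppm.
Reduction needed = 25.529 − 24.153 = 1.376 ppm.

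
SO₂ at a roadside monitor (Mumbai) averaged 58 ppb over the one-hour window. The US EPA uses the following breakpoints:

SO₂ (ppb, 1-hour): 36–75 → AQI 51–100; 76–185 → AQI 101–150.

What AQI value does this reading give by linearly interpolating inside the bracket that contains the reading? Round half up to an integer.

SO₂: row 36–75 (AQI 51–100). (100−51)·(58−36)/(75−36) + 51 = 49·22/39 + 51 ≈ 78.64 → 79.
AQI 79 falls in the Moderate category.

79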